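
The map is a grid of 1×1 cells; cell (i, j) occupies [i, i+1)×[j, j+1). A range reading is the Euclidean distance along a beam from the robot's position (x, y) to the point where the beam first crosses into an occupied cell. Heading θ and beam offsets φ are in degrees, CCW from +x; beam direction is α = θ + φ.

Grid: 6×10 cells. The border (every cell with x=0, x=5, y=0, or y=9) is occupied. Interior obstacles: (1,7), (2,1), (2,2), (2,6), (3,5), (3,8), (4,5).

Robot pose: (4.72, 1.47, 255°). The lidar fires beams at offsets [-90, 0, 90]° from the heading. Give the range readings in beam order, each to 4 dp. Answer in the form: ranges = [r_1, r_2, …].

beam 1: φ=-90°, α=165°
  direction (-0.9659, 0.2588); cell (4,1); t to first gridline: x 0.7454, y 2.0478 (then +1.0353 / +3.8637)
    (3,1) via x @ 0.7454
    (2,1) via x @ 1.7807  # hit
  → r_1 = 1.7807
beam 2: φ=0°, α=255°
  direction (-0.2588, -0.9659); cell (4,1); t to first gridline: x 2.7819, y 0.4866 (then +3.8637 / +1.0353)
    (4,0) via y @ 0.4866  # hit
  → r_2 = 0.4866
beam 3: φ=90°, α=345°
  direction (0.9659, -0.2588); cell (4,1); t to first gridline: x 0.2899, y 1.8159 (then +1.0353 / +3.8637)
    (5,1) via x @ 0.2899  # hit
  → r_3 = 0.2899

ranges = [1.7807, 0.4866, 0.2899]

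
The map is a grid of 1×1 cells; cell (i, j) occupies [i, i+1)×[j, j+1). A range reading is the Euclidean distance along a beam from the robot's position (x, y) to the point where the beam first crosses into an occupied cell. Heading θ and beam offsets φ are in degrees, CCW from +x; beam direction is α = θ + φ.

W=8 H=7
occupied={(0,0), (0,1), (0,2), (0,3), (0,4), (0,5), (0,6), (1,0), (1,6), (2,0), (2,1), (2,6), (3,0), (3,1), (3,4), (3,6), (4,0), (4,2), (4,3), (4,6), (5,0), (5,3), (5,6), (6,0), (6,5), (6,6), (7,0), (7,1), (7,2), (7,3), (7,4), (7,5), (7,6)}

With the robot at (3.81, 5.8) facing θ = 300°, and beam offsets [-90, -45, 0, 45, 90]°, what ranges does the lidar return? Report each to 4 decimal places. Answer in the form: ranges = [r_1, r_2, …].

ranges = [3.2447, 0.8282, 2.0785, 2.2673, 0.4000]

beam 1: φ=-90°, α=210°
  d=(-0.8660,-0.5000)  start (3,5)  tX=0.9353 tY=1.6000  stride 1/|dx|=1.1547 1/|dy|=2.0000
    cross x-line → (2,5), t=0.9353
    cross y-line → (2,4), t=1.6000
    cross x-line → (1,4), t=2.0900
    cross x-line → (0,4), t=3.2447 (wall)
  → r_1 = 3.2447
beam 2: φ=-45°, α=255°
  d=(-0.2588,-0.9659)  start (3,5)  tX=3.1296 tY=0.8282  stride 1/|dx|=3.8637 1/|dy|=1.0353
    cross y-line → (3,4), t=0.8282 (wall)
  → r_2 = 0.8282
beam 3: φ=0°, α=300°
  d=(0.5000,-0.8660)  start (3,5)  tX=0.3800 tY=0.9238  stride 1/|dx|=2.0000 1/|dy|=1.1547
    cross x-line → (4,5), t=0.3800
    cross y-line → (4,4), t=0.9238
    cross y-line → (4,3), t=2.0785 (wall)
  → r_3 = 2.0785
beam 4: φ=45°, α=345°
  d=(0.9659,-0.2588)  start (3,5)  tX=0.1967 tY=3.0910  stride 1/|dx|=1.0353 1/|dy|=3.8637
    cross x-line → (4,5), t=0.1967
    cross x-line → (5,5), t=1.2320
    cross x-line → (6,5), t=2.2673 (wall)
  → r_4 = 2.2673
beam 5: φ=90°, α=30°
  d=(0.8660,0.5000)  start (3,5)  tX=0.2194 tY=0.4000  stride 1/|dx|=1.1547 1/|dy|=2.0000
    cross x-line → (4,5), t=0.2194
    cross y-line → (4,6), t=0.4000 (wall)
  → r_5 = 0.4000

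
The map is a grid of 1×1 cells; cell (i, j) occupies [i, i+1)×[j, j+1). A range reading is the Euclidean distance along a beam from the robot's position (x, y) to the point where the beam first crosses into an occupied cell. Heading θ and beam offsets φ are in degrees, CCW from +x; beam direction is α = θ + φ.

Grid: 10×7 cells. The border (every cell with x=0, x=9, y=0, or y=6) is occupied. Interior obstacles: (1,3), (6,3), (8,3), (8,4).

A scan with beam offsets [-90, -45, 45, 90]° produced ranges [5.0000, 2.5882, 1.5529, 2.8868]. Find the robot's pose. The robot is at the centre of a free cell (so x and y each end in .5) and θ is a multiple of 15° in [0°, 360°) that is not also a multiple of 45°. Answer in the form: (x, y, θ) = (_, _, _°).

Candidates: 36 free-cell centres × 16 headings = 576 poses. Raycast each; keep the one whose scan matches to 4 dp.
  (8.5, 2.5, 105°): beam 1 = 0.5176 ≠ 5.0000 ✗
  (8.5, 5.5, 330°): beam 1 = 0.5774 ≠ 5.0000 ✗
  (2.5, 3.5, 15°): beam 1 = 2.5882 ≠ 5.0000 ✗
  (5.5, 5.5, 285°): beam 1 = 4.6587 ≠ 5.0000 ✗
  …
  (3.5, 3.5, 120°): r_1=5.0000, r_2=2.5882, r_3=1.5529, r_4=2.8868 — all match ✓
Only this pose fits every beam.

(x, y, θ) = (3.5, 3.5, 120°)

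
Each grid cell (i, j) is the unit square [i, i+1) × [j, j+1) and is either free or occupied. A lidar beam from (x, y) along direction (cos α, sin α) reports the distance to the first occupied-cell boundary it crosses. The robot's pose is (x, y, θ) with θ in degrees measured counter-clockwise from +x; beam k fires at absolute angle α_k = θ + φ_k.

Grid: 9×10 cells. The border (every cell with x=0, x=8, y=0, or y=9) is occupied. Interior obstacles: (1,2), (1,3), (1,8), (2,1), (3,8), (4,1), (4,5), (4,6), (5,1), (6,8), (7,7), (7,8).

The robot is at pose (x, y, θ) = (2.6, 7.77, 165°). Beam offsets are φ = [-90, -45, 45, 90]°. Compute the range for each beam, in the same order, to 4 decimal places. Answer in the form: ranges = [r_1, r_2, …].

beam 1: φ=-90°, α=75°
  dir = (cos 75°, sin 75°) = (0.2588, 0.9659); from cell (2,7)
  next x-line at t=1.5455, next y-line at t=0.2381; Δt_x=3.8637, Δt_y=1.0353
    y: enter (2,8) at t=0.2381
    y: enter (2,9) at t=1.2734 ← occupied
  → r_1 = 1.2734
beam 2: φ=-45°, α=120°
  dir = (cos 120°, sin 120°) = (-0.5000, 0.8660); from cell (2,7)
  next x-line at t=1.2000, next y-line at t=0.2656; Δt_x=2.0000, Δt_y=1.1547
    y: enter (2,8) at t=0.2656
    x: enter (1,8) at t=1.2000 ← occupied
  → r_2 = 1.2000
beam 3: φ=45°, α=210°
  dir = (cos 210°, sin 210°) = (-0.8660, -0.5000); from cell (2,7)
  next x-line at t=0.6928, next y-line at t=1.5400; Δt_x=1.1547, Δt_y=2.0000
    x: enter (1,7) at t=0.6928
    y: enter (1,6) at t=1.5400
    x: enter (0,6) at t=1.8475 ← occupied
  → r_3 = 1.8475
beam 4: φ=90°, α=255°
  dir = (cos 255°, sin 255°) = (-0.2588, -0.9659); from cell (2,7)
  next x-line at t=2.3182, next y-line at t=0.7972; Δt_x=3.8637, Δt_y=1.0353
    y: enter (2,6) at t=0.7972
    y: enter (2,5) at t=1.8324
    x: enter (1,5) at t=2.3182
    y: enter (1,4) at t=2.8677
    y: enter (1,3) at t=3.9030 ← occupied
  → r_4 = 3.9030

ranges = [1.2734, 1.2000, 1.8475, 3.9030]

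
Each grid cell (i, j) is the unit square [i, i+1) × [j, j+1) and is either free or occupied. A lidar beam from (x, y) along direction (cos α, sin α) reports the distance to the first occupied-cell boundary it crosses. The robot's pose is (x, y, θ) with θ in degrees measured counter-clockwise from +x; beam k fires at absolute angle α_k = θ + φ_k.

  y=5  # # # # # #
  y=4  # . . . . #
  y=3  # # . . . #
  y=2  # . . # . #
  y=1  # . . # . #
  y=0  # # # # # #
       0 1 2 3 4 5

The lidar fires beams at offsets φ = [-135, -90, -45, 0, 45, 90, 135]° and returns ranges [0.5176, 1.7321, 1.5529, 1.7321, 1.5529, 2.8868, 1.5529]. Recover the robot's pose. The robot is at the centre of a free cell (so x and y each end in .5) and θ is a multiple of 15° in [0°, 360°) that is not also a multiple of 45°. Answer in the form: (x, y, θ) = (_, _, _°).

(x, y, θ) = (3.5, 3.5, 60°)

The pose lattice has 13·16 = 208 candidates. Test each by forward raycasting.
  (1.5, 2.5, 165°): beam 1 = 4.0415 ≠ 0.5176 ✗
  (2.5, 4.5, 300°): beam 1 = 1.5529 ≠ 0.5176 ✗
  (3.5, 4.5, 195°): beam 1 = 0.5774 ≠ 0.5176 ✗
  (4.5, 1.5, 210°): beam 1 = 1.9319 ≠ 0.5176 ✗
  …
  (3.5, 3.5, 60°): r_1=0.5176, r_2=1.7321, r_3=1.5529, r_4=1.7321, r_5=1.5529, r_6=2.8868, r_7=1.5529 — all match ✓
Unique over the lattice → pose = (3.5, 3.5, 60°).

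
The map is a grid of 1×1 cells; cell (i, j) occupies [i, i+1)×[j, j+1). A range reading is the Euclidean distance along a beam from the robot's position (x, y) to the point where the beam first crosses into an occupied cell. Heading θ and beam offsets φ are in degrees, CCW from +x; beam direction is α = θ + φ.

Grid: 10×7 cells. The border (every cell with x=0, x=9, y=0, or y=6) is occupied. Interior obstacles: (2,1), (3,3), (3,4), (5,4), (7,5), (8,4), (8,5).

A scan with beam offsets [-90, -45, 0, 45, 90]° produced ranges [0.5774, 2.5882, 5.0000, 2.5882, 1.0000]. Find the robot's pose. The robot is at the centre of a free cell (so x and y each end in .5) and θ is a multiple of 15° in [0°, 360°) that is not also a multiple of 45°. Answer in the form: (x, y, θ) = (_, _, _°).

(x, y, θ) = (8.5, 3.5, 210°)

Candidates: 33 free-cell centres × 16 headings = 528 poses. Raycast each; keep the one whose scan matches to 4 dp.
  (1.5, 1.5, 60°): beam 2 = 0.5176 ≠ 2.5882 ✗
  (5.5, 5.5, 300°): beam 1 = 1.7321 ≠ 0.5774 ✗
  (1.5, 4.5, 345°): beam 1 = 1.9319 ≠ 0.5774 ✗
  (6.5, 3.5, 30°): beam 1 = 2.8868 ≠ 0.5774 ✗
  (4.5, 4.5, 15°): beam 1 = 3.6235 ≠ 0.5774 ✗
  …
  (8.5, 3.5, 210°): r_1=0.5774, r_2=2.5882, r_3=5.0000, r_4=2.5882, r_5=1.0000 — all match ✓
Only this pose fits every beam.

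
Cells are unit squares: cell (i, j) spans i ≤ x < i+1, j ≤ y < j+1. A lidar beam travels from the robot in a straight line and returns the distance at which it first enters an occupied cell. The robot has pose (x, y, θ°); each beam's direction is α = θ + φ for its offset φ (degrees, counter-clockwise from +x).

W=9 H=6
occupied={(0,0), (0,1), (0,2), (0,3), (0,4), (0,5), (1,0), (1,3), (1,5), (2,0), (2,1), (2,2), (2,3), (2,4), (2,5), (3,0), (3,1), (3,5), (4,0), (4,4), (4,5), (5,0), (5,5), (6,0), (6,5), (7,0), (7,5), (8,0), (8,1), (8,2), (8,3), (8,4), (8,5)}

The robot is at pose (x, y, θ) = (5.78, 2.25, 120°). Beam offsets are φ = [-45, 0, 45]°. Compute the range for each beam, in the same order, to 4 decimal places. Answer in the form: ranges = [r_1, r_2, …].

ranges = [2.8470, 2.0207, 2.8781]

beam 1: φ=-45°, α=75°
  cosα=0.2588 sinα=0.9659 | (5,2) | tMaxX 0.8500 tMaxY 0.7765 | tΔX 3.8637 tΔY 1.0353
    t=0.7765 [y] (5,3)
    t=0.8500 [x] (6,3)
    t=1.8117 [y] (6,4)
    t=2.8470 [y] (6,5) — stop
  → r_1 = 2.8470
beam 2: φ=0°, α=120°
  cosα=-0.5000 sinα=0.8660 | (5,2) | tMaxX 1.5600 tMaxY 0.8660 | tΔX 2.0000 tΔY 1.1547
    t=0.8660 [y] (5,3)
    t=1.5600 [x] (4,3)
    t=2.0207 [y] (4,4) — stop
  → r_2 = 2.0207
beam 3: φ=45°, α=165°
  cosα=-0.9659 sinα=0.2588 | (5,2) | tMaxX 0.8075 tMaxY 2.8978 | tΔX 1.0353 tΔY 3.8637
    t=0.8075 [x] (4,2)
    t=1.8428 [x] (3,2)
    t=2.8781 [x] (2,2) — stop
  → r_3 = 2.8781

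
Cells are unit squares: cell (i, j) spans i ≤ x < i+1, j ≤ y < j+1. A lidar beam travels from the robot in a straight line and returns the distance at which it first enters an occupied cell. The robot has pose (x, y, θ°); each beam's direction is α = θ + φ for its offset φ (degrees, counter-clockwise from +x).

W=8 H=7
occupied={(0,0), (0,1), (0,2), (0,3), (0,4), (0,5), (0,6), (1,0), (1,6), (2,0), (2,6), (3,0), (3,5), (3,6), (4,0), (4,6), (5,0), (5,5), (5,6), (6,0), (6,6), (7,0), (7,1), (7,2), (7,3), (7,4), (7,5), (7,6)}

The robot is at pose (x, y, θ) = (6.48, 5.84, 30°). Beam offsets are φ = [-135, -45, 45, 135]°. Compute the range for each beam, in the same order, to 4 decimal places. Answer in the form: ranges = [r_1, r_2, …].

ranges = [5.0107, 0.5383, 0.1656, 0.4969]

beam 1: φ=-135°, α=255°
  direction (-0.2588, -0.9659); cell (6,5); t to first gridline: x 1.8546, y 0.8696 (then +3.8637 / +1.0353)
    (6,4) via y @ 0.8696
    (5,4) via x @ 1.8546
    (5,3) via y @ 1.9049
    (5,2) via y @ 2.9402
    (5,1) via y @ 3.9755
    (5,0) via y @ 5.0107  # hit
  → r_1 = 5.0107
beam 2: φ=-45°, α=345°
  direction (0.9659, -0.2588); cell (6,5); t to first gridline: x 0.5383, y 3.2455 (then +1.0353 / +3.8637)
    (7,5) via x @ 0.5383  # hit
  → r_2 = 0.5383
beam 3: φ=45°, α=75°
  direction (0.2588, 0.9659); cell (6,5); t to first gridline: x 2.0091, y 0.1656 (then +3.8637 / +1.0353)
    (6,6) via y @ 0.1656  # hit
  → r_3 = 0.1656
beam 4: φ=135°, α=165°
  direction (-0.9659, 0.2588); cell (6,5); t to first gridline: x 0.4969, y 0.6182 (then +1.0353 / +3.8637)
    (5,5) via x @ 0.4969  # hit
  → r_4 = 0.4969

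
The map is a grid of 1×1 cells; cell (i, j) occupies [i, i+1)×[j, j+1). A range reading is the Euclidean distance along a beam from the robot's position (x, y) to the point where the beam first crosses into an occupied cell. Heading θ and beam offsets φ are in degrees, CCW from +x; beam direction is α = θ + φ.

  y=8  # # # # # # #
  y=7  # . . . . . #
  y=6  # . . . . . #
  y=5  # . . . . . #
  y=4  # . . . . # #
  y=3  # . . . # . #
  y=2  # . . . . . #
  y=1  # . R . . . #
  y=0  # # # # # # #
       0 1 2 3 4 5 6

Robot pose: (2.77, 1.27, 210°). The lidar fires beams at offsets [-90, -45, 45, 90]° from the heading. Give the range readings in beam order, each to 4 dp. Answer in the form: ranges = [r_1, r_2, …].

ranges = [3.5400, 1.8324, 0.2795, 0.3118]

beam 1: φ=-90°, α=120°
  direction (-0.5000, 0.8660); cell (2,1); t to first gridline: x 1.5400, y 0.8429 (then +2.0000 / +1.1547)
    (2,2) via y @ 0.8429
    (1,2) via x @ 1.5400
    (1,3) via y @ 1.9976
    (1,4) via y @ 3.1523
    (0,4) via x @ 3.5400  # hit
  → r_1 = 3.5400
beam 2: φ=-45°, α=165°
  direction (-0.9659, 0.2588); cell (2,1); t to first gridline: x 0.7972, y 2.8205 (then +1.0353 / +3.8637)
    (1,1) via x @ 0.7972
    (0,1) via x @ 1.8324  # hit
  → r_2 = 1.8324
beam 3: φ=45°, α=255°
  direction (-0.2588, -0.9659); cell (2,1); t to first gridline: x 2.9751, y 0.2795 (then +3.8637 / +1.0353)
    (2,0) via y @ 0.2795  # hit
  → r_3 = 0.2795
beam 4: φ=90°, α=300°
  direction (0.5000, -0.8660); cell (2,1); t to first gridline: x 0.4600, y 0.3118 (then +2.0000 / +1.1547)
    (2,0) via y @ 0.3118  # hit
  → r_4 = 0.3118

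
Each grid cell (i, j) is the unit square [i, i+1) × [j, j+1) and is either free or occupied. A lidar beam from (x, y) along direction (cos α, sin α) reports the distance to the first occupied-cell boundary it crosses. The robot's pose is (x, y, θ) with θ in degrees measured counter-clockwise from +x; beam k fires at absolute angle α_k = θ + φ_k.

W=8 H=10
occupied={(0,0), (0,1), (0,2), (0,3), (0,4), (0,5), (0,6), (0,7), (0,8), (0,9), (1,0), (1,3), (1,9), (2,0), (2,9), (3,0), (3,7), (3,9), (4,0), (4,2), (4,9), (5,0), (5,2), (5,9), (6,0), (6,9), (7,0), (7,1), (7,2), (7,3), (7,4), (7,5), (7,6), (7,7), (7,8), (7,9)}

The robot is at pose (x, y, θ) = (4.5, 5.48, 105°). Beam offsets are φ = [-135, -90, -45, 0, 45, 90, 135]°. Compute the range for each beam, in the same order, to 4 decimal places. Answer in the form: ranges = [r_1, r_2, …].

ranges = [2.8868, 2.5882, 4.0645, 1.9319, 4.0415, 3.6235, 5.1731]

beam 1: φ=-135°, α=330°
  d=(0.8660,-0.5000)  start (4,5)  tX=0.5774 tY=0.9600  stride 1/|dx|=1.1547 1/|dy|=2.0000
    cross x-line → (5,5), t=0.5774
    cross y-line → (5,4), t=0.9600
    cross x-line → (6,4), t=1.7321
    cross x-line → (7,4), t=2.8868 (wall)
  → r_1 = 2.8868
beam 2: φ=-90°, α=15°
  d=(0.9659,0.2588)  start (4,5)  tX=0.5176 tY=2.0091  stride 1/|dx|=1.0353 1/|dy|=3.8637
    cross x-line → (5,5), t=0.5176
    cross x-line → (6,5), t=1.5529
    cross y-line → (6,6), t=2.0091
    cross x-line → (7,6), t=2.5882 (wall)
  → r_2 = 2.5882
beam 3: φ=-45°, α=60°
  d=(0.5000,0.8660)  start (4,5)  tX=1.0000 tY=0.6004  stride 1/|dx|=2.0000 1/|dy|=1.1547
    cross y-line → (4,6), t=0.6004
    cross x-line → (5,6), t=1.0000
    cross y-line → (5,7), t=1.7551
    cross y-line → (5,8), t=2.9098
    cross x-line → (6,8), t=3.0000
    cross y-line → (6,9), t=4.0645 (wall)
  → r_3 = 4.0645
beam 4: φ=0°, α=105°
  d=(-0.2588,0.9659)  start (4,5)  tX=1.9319 tY=0.5383  stride 1/|dx|=3.8637 1/|dy|=1.0353
    cross y-line → (4,6), t=0.5383
    cross y-line → (4,7), t=1.5736
    cross x-line → (3,7), t=1.9319 (wall)
  → r_4 = 1.9319
beam 5: φ=45°, α=150°
  d=(-0.8660,0.5000)  start (4,5)  tX=0.5774 tY=1.0400  stride 1/|dx|=1.1547 1/|dy|=2.0000
    cross x-line → (3,5), t=0.5774
    cross y-line → (3,6), t=1.0400
    cross x-line → (2,6), t=1.7321
    cross x-line → (1,6), t=2.8868
    cross y-line → (1,7), t=3.0400
    cross x-line → (0,7), t=4.0415 (wall)
  → r_5 = 4.0415
beam 6: φ=90°, α=195°
  d=(-0.9659,-0.2588)  start (4,5)  tX=0.5176 tY=1.8546  stride 1/|dx|=1.0353 1/|dy|=3.8637
    cross x-line → (3,5), t=0.5176
    cross x-line → (2,5), t=1.5529
    cross y-line → (2,4), t=1.8546
    cross x-line → (1,4), t=2.5882
    cross x-line → (0,4), t=3.6235 (wall)
  → r_6 = 3.6235
beam 7: φ=135°, α=240°
  d=(-0.5000,-0.8660)  start (4,5)  tX=1.0000 tY=0.5543  stride 1/|dx|=2.0000 1/|dy|=1.1547
    cross y-line → (4,4), t=0.5543
    cross x-line → (3,4), t=1.0000
    cross y-line → (3,3), t=1.7090
    cross y-line → (3,2), t=2.8637
    cross x-line → (2,2), t=3.0000
    cross y-line → (2,1), t=4.0184
    cross x-line → (1,1), t=5.0000
    cross y-line → (1,0), t=5.1731 (wall)
  → r_7 = 5.1731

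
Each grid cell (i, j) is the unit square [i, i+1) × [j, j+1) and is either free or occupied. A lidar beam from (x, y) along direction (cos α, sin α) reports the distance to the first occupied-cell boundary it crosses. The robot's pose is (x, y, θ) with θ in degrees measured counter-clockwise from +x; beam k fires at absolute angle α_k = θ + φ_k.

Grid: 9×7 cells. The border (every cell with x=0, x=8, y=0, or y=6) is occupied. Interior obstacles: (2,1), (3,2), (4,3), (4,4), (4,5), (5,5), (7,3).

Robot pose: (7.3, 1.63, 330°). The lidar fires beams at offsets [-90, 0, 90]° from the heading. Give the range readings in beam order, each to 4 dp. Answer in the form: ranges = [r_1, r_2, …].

ranges = [0.7275, 0.8083, 1.4000]

beam 1: φ=-90°, α=240°
  direction (-0.5000, -0.8660); cell (7,1); t to first gridline: x 0.6000, y 0.7275 (then +2.0000 / +1.1547)
    (6,1) via x @ 0.6000
    (6,0) via y @ 0.7275  # hit
  → r_1 = 0.7275
beam 2: φ=0°, α=330°
  direction (0.8660, -0.5000); cell (7,1); t to first gridline: x 0.8083, y 1.2600 (then +1.1547 / +2.0000)
    (8,1) via x @ 0.8083  # hit
  → r_2 = 0.8083
beam 3: φ=90°, α=60°
  direction (0.5000, 0.8660); cell (7,1); t to first gridline: x 1.4000, y 0.4272 (then +2.0000 / +1.1547)
    (7,2) via y @ 0.4272
    (8,2) via x @ 1.4000  # hit
  → r_3 = 1.4000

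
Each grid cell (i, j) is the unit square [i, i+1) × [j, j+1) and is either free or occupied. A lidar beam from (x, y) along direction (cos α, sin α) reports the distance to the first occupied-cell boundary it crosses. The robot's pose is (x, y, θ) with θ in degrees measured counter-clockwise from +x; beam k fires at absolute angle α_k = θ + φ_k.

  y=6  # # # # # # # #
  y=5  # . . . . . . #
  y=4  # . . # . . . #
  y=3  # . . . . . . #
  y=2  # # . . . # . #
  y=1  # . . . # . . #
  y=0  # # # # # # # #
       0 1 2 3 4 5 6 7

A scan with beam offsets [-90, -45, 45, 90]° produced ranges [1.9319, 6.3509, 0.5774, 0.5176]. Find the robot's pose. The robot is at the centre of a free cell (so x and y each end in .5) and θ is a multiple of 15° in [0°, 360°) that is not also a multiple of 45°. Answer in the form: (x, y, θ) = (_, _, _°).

(x, y, θ) = (1.5, 1.5, 75°)

The pose lattice has 26·16 = 416 candidates. Test each by forward raycasting.
  (1.5, 5.5, 15°): beam 1 = 4.6587 ≠ 1.9319 ✗
  (5.5, 5.5, 285°): beam 2 = 5.1962 ≠ 6.3509 ✗
  (1.5, 5.5, 300°): beam 1 = 0.5774 ≠ 1.9319 ✗
  (6.5, 5.5, 30°): beam 1 = 1.0000 ≠ 1.9319 ✗
  (2.5, 5.5, 330°): beam 1 = 2.8868 ≠ 1.9319 ✗
  …
  (1.5, 1.5, 75°): r_1=1.9319, r_2=6.3509, r_3=0.5774, r_4=0.5176 — all match ✓
Unique over the lattice → pose = (1.5, 1.5, 75°).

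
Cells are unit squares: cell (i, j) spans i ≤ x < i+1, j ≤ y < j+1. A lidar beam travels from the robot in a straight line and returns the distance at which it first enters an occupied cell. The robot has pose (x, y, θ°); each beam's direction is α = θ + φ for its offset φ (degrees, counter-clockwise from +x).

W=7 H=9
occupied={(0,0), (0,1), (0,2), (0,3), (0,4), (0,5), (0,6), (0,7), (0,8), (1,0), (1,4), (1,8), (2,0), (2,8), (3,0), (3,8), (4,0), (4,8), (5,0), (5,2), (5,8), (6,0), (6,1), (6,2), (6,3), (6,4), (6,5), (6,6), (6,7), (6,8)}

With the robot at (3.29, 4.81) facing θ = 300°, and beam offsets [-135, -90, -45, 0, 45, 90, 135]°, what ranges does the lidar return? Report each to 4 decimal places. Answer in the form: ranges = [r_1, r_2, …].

beam 1: φ=-135°, α=165°
  cosα=-0.9659 sinα=0.2588 | (3,4) | tMaxX 0.3002 tMaxY 0.7341 | tΔX 1.0353 tΔY 3.8637
    t=0.3002 [x] (2,4)
    t=0.7341 [y] (2,5)
    t=1.3355 [x] (1,5)
    t=2.3708 [x] (0,5) — stop
  → r_1 = 2.3708
beam 2: φ=-90°, α=210°
  cosα=-0.8660 sinα=-0.5000 | (3,4) | tMaxX 0.3349 tMaxY 1.6200 | tΔX 1.1547 tΔY 2.0000
    t=0.3349 [x] (2,4)
    t=1.4896 [x] (1,4) — stop
  → r_2 = 1.4896
beam 3: φ=-45°, α=255°
  cosα=-0.2588 sinα=-0.9659 | (3,4) | tMaxX 1.1205 tMaxY 0.8386 | tΔX 3.8637 tΔY 1.0353
    t=0.8386 [y] (3,3)
    t=1.1205 [x] (2,3)
    t=1.8738 [y] (2,2)
    t=2.9091 [y] (2,1)
    t=3.9444 [y] (2,0) — stop
  → r_3 = 3.9444
beam 4: φ=0°, α=300°
  cosα=0.5000 sinα=-0.8660 | (3,4) | tMaxX 1.4200 tMaxY 0.9353 | tΔX 2.0000 tΔY 1.1547
    t=0.9353 [y] (3,3)
    t=1.4200 [x] (4,3)
    t=2.0900 [y] (4,2)
    t=3.2447 [y] (4,1)
    t=3.4200 [x] (5,1)
    t=4.3994 [y] (5,0) — stop
  → r_4 = 4.3994
beam 5: φ=45°, α=345°
  cosα=0.9659 sinα=-0.2588 | (3,4) | tMaxX 0.7350 tMaxY 3.1296 | tΔX 1.0353 tΔY 3.8637
    t=0.7350 [x] (4,4)
    t=1.7703 [x] (5,4)
    t=2.8056 [x] (6,4) — stop
  → r_5 = 2.8056
beam 6: φ=90°, α=30°
  cosα=0.8660 sinα=0.5000 | (3,4) | tMaxX 0.8198 tMaxY 0.3800 | tΔX 1.1547 tΔY 2.0000
    t=0.3800 [y] (3,5)
    t=0.8198 [x] (4,5)
    t=1.9745 [x] (5,5)
    t=2.3800 [y] (5,6)
    t=3.1292 [x] (6,6) — stop
  → r_6 = 3.1292
beam 7: φ=135°, α=75°
  cosα=0.2588 sinα=0.9659 | (3,4) | tMaxX 2.7432 tMaxY 0.1967 | tΔX 3.8637 tΔY 1.0353
    t=0.1967 [y] (3,5)
    t=1.2320 [y] (3,6)
    t=2.2673 [y] (3,7)
    t=2.7432 [x] (4,7)
    t=3.3025 [y] (4,8) — stop
  → r_7 = 3.3025

ranges = [2.3708, 1.4896, 3.9444, 4.3994, 2.8056, 3.1292, 3.3025]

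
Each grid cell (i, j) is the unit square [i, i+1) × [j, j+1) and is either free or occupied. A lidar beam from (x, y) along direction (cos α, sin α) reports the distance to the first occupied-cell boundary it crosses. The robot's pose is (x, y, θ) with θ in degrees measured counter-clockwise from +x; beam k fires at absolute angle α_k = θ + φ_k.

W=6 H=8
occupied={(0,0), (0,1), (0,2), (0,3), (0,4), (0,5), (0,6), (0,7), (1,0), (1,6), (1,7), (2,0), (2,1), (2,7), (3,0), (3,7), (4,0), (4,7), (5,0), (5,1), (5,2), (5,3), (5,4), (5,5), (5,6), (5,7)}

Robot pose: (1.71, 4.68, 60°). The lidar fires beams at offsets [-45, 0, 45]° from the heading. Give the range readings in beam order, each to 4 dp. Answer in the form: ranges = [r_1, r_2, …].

beam 1: φ=-45°, α=15°
  cosα=0.9659 sinα=0.2588 | (1,4) | tMaxX 0.3002 tMaxY 1.2364 | tΔX 1.0353 tΔY 3.8637
    t=0.3002 [x] (2,4)
    t=1.2364 [y] (2,5)
    t=1.3355 [x] (3,5)
    t=2.3708 [x] (4,5)
    t=3.4061 [x] (5,5) — stop
  → r_1 = 3.4061
beam 2: φ=0°, α=60°
  cosα=0.5000 sinα=0.8660 | (1,4) | tMaxX 0.5800 tMaxY 0.3695 | tΔX 2.0000 tΔY 1.1547
    t=0.3695 [y] (1,5)
    t=0.5800 [x] (2,5)
    t=1.5242 [y] (2,6)
    t=2.5800 [x] (3,6)
    t=2.6789 [y] (3,7) — stop
  → r_2 = 2.6789
beam 3: φ=45°, α=105°
  cosα=-0.2588 sinα=0.9659 | (1,4) | tMaxX 2.7432 tMaxY 0.3313 | tΔX 3.8637 tΔY 1.0353
    t=0.3313 [y] (1,5)
    t=1.3666 [y] (1,6) — stop
  → r_3 = 1.3666

ranges = [3.4061, 2.6789, 1.3666]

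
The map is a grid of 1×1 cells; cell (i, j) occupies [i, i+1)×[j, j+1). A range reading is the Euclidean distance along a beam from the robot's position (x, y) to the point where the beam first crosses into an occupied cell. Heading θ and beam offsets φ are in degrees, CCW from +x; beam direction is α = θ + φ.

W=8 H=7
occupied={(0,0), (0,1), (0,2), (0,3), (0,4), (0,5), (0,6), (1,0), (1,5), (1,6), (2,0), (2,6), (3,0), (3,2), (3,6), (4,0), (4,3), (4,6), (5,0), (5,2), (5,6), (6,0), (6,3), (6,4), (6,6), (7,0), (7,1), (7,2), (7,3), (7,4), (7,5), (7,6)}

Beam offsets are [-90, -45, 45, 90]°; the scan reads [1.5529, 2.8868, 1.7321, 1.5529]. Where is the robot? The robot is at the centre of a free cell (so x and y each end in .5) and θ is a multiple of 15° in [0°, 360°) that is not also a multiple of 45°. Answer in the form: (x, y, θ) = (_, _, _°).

Candidates: 24 free-cell centres × 16 headings = 384 poses. Raycast each; keep the one whose scan matches to 4 dp.
  (2.5, 4.5, 60°): beam 1 = 1.7321 ≠ 1.5529 ✗
  (4.5, 4.5, 240°): beam 1 = 2.8868 ≠ 1.5529 ✗
  (2.5, 2.5, 330°): beam 1 = 1.7321 ≠ 1.5529 ✗
  (4.5, 2.5, 15°): beam 2 = 0.5774 ≠ 2.8868 ✗
  (3.5, 5.5, 345°): beam 1 = 4.6587 ≠ 1.5529 ✗
  …
  (2.5, 3.5, 105°): r_1=1.5529, r_2=2.8868, r_3=1.7321, r_4=1.5529 — all match ✓
Unique over the lattice → pose = (2.5, 3.5, 105°).

(x, y, θ) = (2.5, 3.5, 105°)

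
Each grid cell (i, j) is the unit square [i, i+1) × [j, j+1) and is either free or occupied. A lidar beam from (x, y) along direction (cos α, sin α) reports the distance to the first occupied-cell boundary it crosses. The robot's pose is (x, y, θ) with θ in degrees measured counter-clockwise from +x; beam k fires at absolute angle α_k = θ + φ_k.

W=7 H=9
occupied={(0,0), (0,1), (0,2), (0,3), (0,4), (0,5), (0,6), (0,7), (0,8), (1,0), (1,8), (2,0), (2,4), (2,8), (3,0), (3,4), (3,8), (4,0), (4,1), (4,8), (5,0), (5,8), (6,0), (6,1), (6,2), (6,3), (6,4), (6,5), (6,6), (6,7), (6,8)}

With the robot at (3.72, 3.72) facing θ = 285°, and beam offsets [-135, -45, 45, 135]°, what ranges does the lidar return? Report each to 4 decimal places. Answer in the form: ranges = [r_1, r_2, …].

beam 1: φ=-135°, α=150°
  cosα=-0.8660 sinα=0.5000 | (3,3) | tMaxX 0.8314 tMaxY 0.5600 | tΔX 1.1547 tΔY 2.0000
    t=0.5600 [y] (3,4) — stop
  → r_1 = 0.5600
beam 2: φ=-45°, α=240°
  cosα=-0.5000 sinα=-0.8660 | (3,3) | tMaxX 1.4400 tMaxY 0.8314 | tΔX 2.0000 tΔY 1.1547
    t=0.8314 [y] (3,2)
    t=1.4400 [x] (2,2)
    t=1.9861 [y] (2,1)
    t=3.1408 [y] (2,0) — stop
  → r_2 = 3.1408
beam 3: φ=45°, α=330°
  cosα=0.8660 sinα=-0.5000 | (3,3) | tMaxX 0.3233 tMaxY 1.4400 | tΔX 1.1547 tΔY 2.0000
    t=0.3233 [x] (4,3)
    t=1.4400 [y] (4,2)
    t=1.4780 [x] (5,2)
    t=2.6327 [x] (6,2) — stop
  → r_3 = 2.6327
beam 4: φ=135°, α=60°
  cosα=0.5000 sinα=0.8660 | (3,3) | tMaxX 0.5600 tMaxY 0.3233 | tΔX 2.0000 tΔY 1.1547
    t=0.3233 [y] (3,4) — stop
  → r_4 = 0.3233

ranges = [0.5600, 3.1408, 2.6327, 0.3233]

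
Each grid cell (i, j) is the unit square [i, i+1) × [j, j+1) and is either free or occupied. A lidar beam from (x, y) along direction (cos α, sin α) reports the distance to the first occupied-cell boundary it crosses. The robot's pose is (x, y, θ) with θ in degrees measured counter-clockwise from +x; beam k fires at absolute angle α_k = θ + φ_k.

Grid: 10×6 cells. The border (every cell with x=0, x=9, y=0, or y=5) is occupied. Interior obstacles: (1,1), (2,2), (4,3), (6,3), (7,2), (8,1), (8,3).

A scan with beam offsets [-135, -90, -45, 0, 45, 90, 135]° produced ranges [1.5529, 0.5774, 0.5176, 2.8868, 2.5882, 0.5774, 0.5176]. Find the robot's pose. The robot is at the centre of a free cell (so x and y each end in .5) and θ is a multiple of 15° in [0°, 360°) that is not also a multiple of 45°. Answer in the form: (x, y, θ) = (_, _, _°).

Candidates: 25 free-cell centres × 16 headings = 400 poses. Raycast each; keep the one whose scan matches to 4 dp.
  (2.5, 1.5, 300°): beam 1 = 0.5176 ≠ 1.5529 ✗
  (8.5, 2.5, 240°): beam 1 = 0.5176 ≠ 1.5529 ✗
  (7.5, 3.5, 195°): beam 1 = 1.7321 ≠ 1.5529 ✗
  (5.5, 4.5, 285°): beam 1 = 1.0000 ≠ 1.5529 ✗
  (3.5, 1.5, 30°): beam 1 = 0.5176 ≠ 1.5529 ✗
  …
  (5.5, 3.5, 240°): r_1=1.5529, r_2=0.5774, r_3=0.5176, r_4=2.8868, r_5=2.5882, r_6=0.5774, r_7=0.5176 — all match ✓
No second candidate reproduces the full scan.

(x, y, θ) = (5.5, 3.5, 240°)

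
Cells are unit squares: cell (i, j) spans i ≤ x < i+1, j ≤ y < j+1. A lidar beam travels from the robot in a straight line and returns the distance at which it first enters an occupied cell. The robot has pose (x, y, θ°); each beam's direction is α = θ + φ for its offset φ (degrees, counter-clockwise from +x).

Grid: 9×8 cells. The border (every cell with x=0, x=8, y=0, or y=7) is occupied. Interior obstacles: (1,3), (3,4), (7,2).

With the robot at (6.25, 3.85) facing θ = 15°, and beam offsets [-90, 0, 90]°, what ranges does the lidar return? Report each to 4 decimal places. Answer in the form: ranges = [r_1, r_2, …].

beam 1: φ=-90°, α=285°
  dir = (cos 285°, sin 285°) = (0.2588, -0.9659); from cell (6,3)
  next x-line at t=2.8978, next y-line at t=0.8800; Δt_x=3.8637, Δt_y=1.0353
    y: enter (6,2) at t=0.8800
    y: enter (6,1) at t=1.9153
    x: enter (7,1) at t=2.8978
    y: enter (7,0) at t=2.9505 ← occupied
  → r_1 = 2.9505
beam 2: φ=0°, α=15°
  dir = (cos 15°, sin 15°) = (0.9659, 0.2588); from cell (6,3)
  next x-line at t=0.7765, next y-line at t=0.5796; Δt_x=1.0353, Δt_y=3.8637
    y: enter (6,4) at t=0.5796
    x: enter (7,4) at t=0.7765
    x: enter (8,4) at t=1.8117 ← occupied
  → r_2 = 1.8117
beam 3: φ=90°, α=105°
  dir = (cos 105°, sin 105°) = (-0.2588, 0.9659); from cell (6,3)
  next x-line at t=0.9659, next y-line at t=0.1553; Δt_x=3.8637, Δt_y=1.0353
    y: enter (6,4) at t=0.1553
    x: enter (5,4) at t=0.9659
    y: enter (5,5) at t=1.1906
    y: enter (5,6) at t=2.2258
    y: enter (5,7) at t=3.2611 ← occupied
  → r_3 = 3.2611

ranges = [2.9505, 1.8117, 3.2611]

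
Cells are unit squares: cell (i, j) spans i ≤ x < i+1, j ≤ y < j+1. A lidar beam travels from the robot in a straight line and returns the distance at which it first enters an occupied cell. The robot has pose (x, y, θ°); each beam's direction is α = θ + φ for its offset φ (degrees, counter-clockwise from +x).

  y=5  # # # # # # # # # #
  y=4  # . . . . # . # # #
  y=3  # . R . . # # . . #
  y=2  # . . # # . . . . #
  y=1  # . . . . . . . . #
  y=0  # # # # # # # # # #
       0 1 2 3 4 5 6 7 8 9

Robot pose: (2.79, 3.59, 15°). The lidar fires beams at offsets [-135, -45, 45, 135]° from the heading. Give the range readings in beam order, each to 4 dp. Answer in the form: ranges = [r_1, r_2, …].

beam 1: φ=-135°, α=240°
  d=(-0.5000,-0.8660)  start (2,3)  tX=1.5800 tY=0.6813  stride 1/|dx|=2.0000 1/|dy|=1.1547
    cross y-line → (2,2), t=0.6813
    cross x-line → (1,2), t=1.5800
    cross y-line → (1,1), t=1.8360
    cross y-line → (1,0), t=2.9907 (wall)
  → r_1 = 2.9907
beam 2: φ=-45°, α=330°
  d=(0.8660,-0.5000)  start (2,3)  tX=0.2425 tY=1.1800  stride 1/|dx|=1.1547 1/|dy|=2.0000
    cross x-line → (3,3), t=0.2425
    cross y-line → (3,2), t=1.1800 (wall)
  → r_2 = 1.1800
beam 3: φ=45°, α=60°
  d=(0.5000,0.8660)  start (2,3)  tX=0.4200 tY=0.4734  stride 1/|dx|=2.0000 1/|dy|=1.1547
    cross x-line → (3,3), t=0.4200
    cross y-line → (3,4), t=0.4734
    cross y-line → (3,5), t=1.6281 (wall)
  → r_3 = 1.6281
beam 4: φ=135°, α=150°
  d=(-0.8660,0.5000)  start (2,3)  tX=0.9122 tY=0.8200  stride 1/|dx|=1.1547 1/|dy|=2.0000
    cross y-line → (2,4), t=0.8200
    cross x-line → (1,4), t=0.9122
    cross x-line → (0,4), t=2.0669 (wall)
  → r_4 = 2.0669

ranges = [2.9907, 1.1800, 1.6281, 2.0669]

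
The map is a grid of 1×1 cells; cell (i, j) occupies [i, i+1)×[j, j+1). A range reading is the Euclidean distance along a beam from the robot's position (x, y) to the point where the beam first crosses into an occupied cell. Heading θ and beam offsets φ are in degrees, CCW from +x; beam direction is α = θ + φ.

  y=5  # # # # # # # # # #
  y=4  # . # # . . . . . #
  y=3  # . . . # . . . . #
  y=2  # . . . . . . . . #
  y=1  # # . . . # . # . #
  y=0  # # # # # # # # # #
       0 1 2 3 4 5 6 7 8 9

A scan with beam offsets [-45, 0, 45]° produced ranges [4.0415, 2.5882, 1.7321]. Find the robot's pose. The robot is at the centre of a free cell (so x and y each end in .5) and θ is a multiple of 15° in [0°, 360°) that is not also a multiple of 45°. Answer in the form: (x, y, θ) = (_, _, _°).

(x, y, θ) = (4.5, 2.5, 195°)

Enumerate (i+0.5, j+0.5, θ) over the 26 free cells and 16 admissible headings. For each, cast all 3 beams and compare to the given ranges.
  (2.5, 2.5, 60°): beam 1 = 1.9319 ≠ 4.0415 ✗
  (8.5, 3.5, 330°): beam 1 = 1.9319 ≠ 4.0415 ✗
  (5.5, 2.5, 195°): beam 1 = 1.0000 ≠ 4.0415 ✗
  …
  (4.5, 2.5, 195°): r_1=4.0415, r_2=2.5882, r_3=1.7321 — all match ✓
Unique over the lattice → pose = (4.5, 2.5, 195°).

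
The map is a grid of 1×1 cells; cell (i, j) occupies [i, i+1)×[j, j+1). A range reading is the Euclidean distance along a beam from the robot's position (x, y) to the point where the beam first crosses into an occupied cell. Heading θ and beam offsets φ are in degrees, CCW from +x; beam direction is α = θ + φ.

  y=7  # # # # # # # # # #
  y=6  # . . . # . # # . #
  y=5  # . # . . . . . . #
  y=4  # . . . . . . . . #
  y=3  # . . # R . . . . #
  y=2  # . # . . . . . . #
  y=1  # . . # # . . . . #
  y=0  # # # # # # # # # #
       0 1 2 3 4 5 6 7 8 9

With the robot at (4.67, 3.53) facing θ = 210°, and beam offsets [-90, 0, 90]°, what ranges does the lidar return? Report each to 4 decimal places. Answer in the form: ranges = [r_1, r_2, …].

beam 1: φ=-90°, α=120°
  d=(-0.5000,0.8660)  start (4,3)  tX=1.3400 tY=0.5427  stride 1/|dx|=2.0000 1/|dy|=1.1547
    cross y-line → (4,4), t=0.5427
    cross x-line → (3,4), t=1.3400
    cross y-line → (3,5), t=1.6974
    cross y-line → (3,6), t=2.8521
    cross x-line → (2,6), t=3.3400
    cross y-line → (2,7), t=4.0068 (wall)
  → r_1 = 4.0068
beam 2: φ=0°, α=210°
  d=(-0.8660,-0.5000)  start (4,3)  tX=0.7736 tY=1.0600  stride 1/|dx|=1.1547 1/|dy|=2.0000
    cross x-line → (3,3), t=0.7736 (wall)
  → r_2 = 0.7736
beam 3: φ=90°, α=300°
  d=(0.5000,-0.8660)  start (4,3)  tX=0.6600 tY=0.6120  stride 1/|dx|=2.0000 1/|dy|=1.1547
    cross y-line → (4,2), t=0.6120
    cross x-line → (5,2), t=0.6600
    cross y-line → (5,1), t=1.7667
    cross x-line → (6,1), t=2.6600
    cross y-line → (6,0), t=2.9214 (wall)
  → r_3 = 2.9214

ranges = [4.0068, 0.7736, 2.9214]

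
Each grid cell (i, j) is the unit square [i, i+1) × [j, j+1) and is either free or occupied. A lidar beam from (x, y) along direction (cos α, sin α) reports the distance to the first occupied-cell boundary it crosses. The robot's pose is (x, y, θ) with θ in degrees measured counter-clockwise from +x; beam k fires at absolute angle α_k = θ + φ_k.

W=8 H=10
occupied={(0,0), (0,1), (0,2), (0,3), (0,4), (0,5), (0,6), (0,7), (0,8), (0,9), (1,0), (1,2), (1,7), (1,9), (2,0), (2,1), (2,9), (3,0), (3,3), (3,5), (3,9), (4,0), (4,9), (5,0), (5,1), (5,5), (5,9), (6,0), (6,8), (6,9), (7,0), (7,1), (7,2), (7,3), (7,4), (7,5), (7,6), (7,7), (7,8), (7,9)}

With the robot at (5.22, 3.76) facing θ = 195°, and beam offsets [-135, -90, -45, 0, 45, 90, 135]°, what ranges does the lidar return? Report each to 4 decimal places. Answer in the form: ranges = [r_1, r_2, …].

ranges = [1.4318, 5.4248, 2.4800, 1.2630, 3.1870, 1.8221, 2.0554]

beam 1: φ=-135°, α=60°
  direction (0.5000, 0.8660); cell (5,3); t to first gridline: x 1.5600, y 0.2771 (then +2.0000 / +1.1547)
    (5,4) via y @ 0.2771
    (5,5) via y @ 1.4318  # hit
  → r_1 = 1.4318
beam 2: φ=-90°, α=105°
  direction (-0.2588, 0.9659); cell (5,3); t to first gridline: x 0.8500, y 0.2485 (then +3.8637 / +1.0353)
    (5,4) via y @ 0.2485
    (4,4) via x @ 0.8500
    (4,5) via y @ 1.2837
    (4,6) via y @ 2.3190
    (4,7) via y @ 3.3543
    (4,8) via y @ 4.3896
    (3,8) via x @ 4.7137
    (3,9) via y @ 5.4248  # hit
  → r_2 = 5.4248
beam 3: φ=-45°, α=150°
  direction (-0.8660, 0.5000); cell (5,3); t to first gridline: x 0.2540, y 0.4800 (then +1.1547 / +2.0000)
    (4,3) via x @ 0.2540
    (4,4) via y @ 0.4800
    (3,4) via x @ 1.4087
    (3,5) via y @ 2.4800  # hit
  → r_3 = 2.4800
beam 4: φ=0°, α=195°
  direction (-0.9659, -0.2588); cell (5,3); t to first gridline: x 0.2278, y 2.9364 (then +1.0353 / +3.8637)
    (4,3) via x @ 0.2278
    (3,3) via x @ 1.2630  # hit
  → r_4 = 1.2630
beam 5: φ=45°, α=240°
  direction (-0.5000, -0.8660); cell (5,3); t to first gridline: x 0.4400, y 0.8776 (then +2.0000 / +1.1547)
    (4,3) via x @ 0.4400
    (4,2) via y @ 0.8776
    (4,1) via y @ 2.0323
    (3,1) via x @ 2.4400
    (3,0) via y @ 3.1870  # hit
  → r_5 = 3.1870
beam 6: φ=90°, α=285°
  direction (0.2588, -0.9659); cell (5,3); t to first gridline: x 3.0137, y 0.7868 (then +3.8637 / +1.0353)
    (5,2) via y @ 0.7868
    (5,1) via y @ 1.8221  # hit
  → r_6 = 1.8221
beam 7: φ=135°, α=330°
  direction (0.8660, -0.5000); cell (5,3); t to first gridline: x 0.9007, y 1.5200 (then +1.1547 / +2.0000)
    (6,3) via x @ 0.9007
    (6,2) via y @ 1.5200
    (7,2) via x @ 2.0554  # hit
  → r_7 = 2.0554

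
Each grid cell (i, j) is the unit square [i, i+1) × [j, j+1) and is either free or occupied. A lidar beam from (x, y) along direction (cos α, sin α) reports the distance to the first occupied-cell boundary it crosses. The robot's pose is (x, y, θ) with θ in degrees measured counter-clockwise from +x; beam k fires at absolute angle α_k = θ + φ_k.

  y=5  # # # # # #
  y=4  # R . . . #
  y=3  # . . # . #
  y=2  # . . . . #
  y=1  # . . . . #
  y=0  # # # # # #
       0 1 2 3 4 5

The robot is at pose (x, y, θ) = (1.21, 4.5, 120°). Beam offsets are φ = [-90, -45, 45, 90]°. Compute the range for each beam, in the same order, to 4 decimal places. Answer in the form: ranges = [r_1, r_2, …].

ranges = [1.0000, 0.5176, 0.2174, 0.2425]

beam 1: φ=-90°, α=30°
  cosα=0.8660 sinα=0.5000 | (1,4) | tMaxX 0.9122 tMaxY 1.0000 | tΔX 1.1547 tΔY 2.0000
    t=0.9122 [x] (2,4)
    t=1.0000 [y] (2,5) — stop
  → r_1 = 1.0000
beam 2: φ=-45°, α=75°
  cosα=0.2588 sinα=0.9659 | (1,4) | tMaxX 3.0523 tMaxY 0.5176 | tΔX 3.8637 tΔY 1.0353
    t=0.5176 [y] (1,5) — stop
  → r_2 = 0.5176
beam 3: φ=45°, α=165°
  cosα=-0.9659 sinα=0.2588 | (1,4) | tMaxX 0.2174 tMaxY 1.9319 | tΔX 1.0353 tΔY 3.8637
    t=0.2174 [x] (0,4) — stop
  → r_3 = 0.2174
beam 4: φ=90°, α=210°
  cosα=-0.8660 sinα=-0.5000 | (1,4) | tMaxX 0.2425 tMaxY 1.0000 | tΔX 1.1547 tΔY 2.0000
    t=0.2425 [x] (0,4) — stop
  → r_4 = 0.2425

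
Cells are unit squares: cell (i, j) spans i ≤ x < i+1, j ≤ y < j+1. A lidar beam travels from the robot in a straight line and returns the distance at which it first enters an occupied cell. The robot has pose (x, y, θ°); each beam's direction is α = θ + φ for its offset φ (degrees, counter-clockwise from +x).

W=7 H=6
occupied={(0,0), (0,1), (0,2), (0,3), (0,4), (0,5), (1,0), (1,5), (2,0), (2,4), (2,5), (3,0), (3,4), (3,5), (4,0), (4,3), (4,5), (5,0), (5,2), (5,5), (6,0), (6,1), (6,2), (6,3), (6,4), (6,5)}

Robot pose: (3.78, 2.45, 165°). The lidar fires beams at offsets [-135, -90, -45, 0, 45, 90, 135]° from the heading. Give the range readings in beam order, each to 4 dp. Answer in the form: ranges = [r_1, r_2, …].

ranges = [1.1000, 0.8500, 1.7898, 2.8781, 2.9000, 1.5012, 1.6743]

beam 1: φ=-135°, α=30°
  cosα=0.8660 sinα=0.5000 | (3,2) | tMaxX 0.2540 tMaxY 1.1000 | tΔX 1.1547 tΔY 2.0000
    t=0.2540 [x] (4,2)
    t=1.1000 [y] (4,3) — stop
  → r_1 = 1.1000
beam 2: φ=-90°, α=75°
  cosα=0.2588 sinα=0.9659 | (3,2) | tMaxX 0.8500 tMaxY 0.5694 | tΔX 3.8637 tΔY 1.0353
    t=0.5694 [y] (3,3)
    t=0.8500 [x] (4,3) — stop
  → r_2 = 0.8500
beam 3: φ=-45°, α=120°
  cosα=-0.5000 sinα=0.8660 | (3,2) | tMaxX 1.5600 tMaxY 0.6351 | tΔX 2.0000 tΔY 1.1547
    t=0.6351 [y] (3,3)
    t=1.5600 [x] (2,3)
    t=1.7898 [y] (2,4) — stop
  → r_3 = 1.7898
beam 4: φ=0°, α=165°
  cosα=-0.9659 sinα=0.2588 | (3,2) | tMaxX 0.8075 tMaxY 2.1250 | tΔX 1.0353 tΔY 3.8637
    t=0.8075 [x] (2,2)
    t=1.8428 [x] (1,2)
    t=2.1250 [y] (1,3)
    t=2.8781 [x] (0,3) — stop
  → r_4 = 2.8781
beam 5: φ=45°, α=210°
  cosα=-0.8660 sinα=-0.5000 | (3,2) | tMaxX 0.9007 tMaxY 0.9000 | tΔX 1.1547 tΔY 2.0000
    t=0.9000 [y] (3,1)
    t=0.9007 [x] (2,1)
    t=2.0554 [x] (1,1)
    t=2.9000 [y] (1,0) — stop
  → r_5 = 2.9000
beam 6: φ=90°, α=255°
  cosα=-0.2588 sinα=-0.9659 | (3,2) | tMaxX 3.0137 tMaxY 0.4659 | tΔX 3.8637 tΔY 1.0353
    t=0.4659 [y] (3,1)
    t=1.5012 [y] (3,0) — stop
  → r_6 = 1.5012
beam 7: φ=135°, α=300°
  cosα=0.5000 sinα=-0.8660 | (3,2) | tMaxX 0.4400 tMaxY 0.5196 | tΔX 2.0000 tΔY 1.1547
    t=0.4400 [x] (4,2)
    t=0.5196 [y] (4,1)
    t=1.6743 [y] (4,0) — stop
  → r_7 = 1.6743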